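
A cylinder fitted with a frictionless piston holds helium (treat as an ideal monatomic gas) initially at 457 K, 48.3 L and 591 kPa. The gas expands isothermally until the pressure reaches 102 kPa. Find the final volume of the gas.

280 L

Isothermal: T stays 457 K; PV = const ⇒ V₂ = 280 L, P₂ = 102 kPa.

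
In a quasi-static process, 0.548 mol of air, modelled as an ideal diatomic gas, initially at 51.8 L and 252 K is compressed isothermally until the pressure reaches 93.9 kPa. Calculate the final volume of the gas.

12.2 L

P₁ = nRT₁/V₁ = 0.548×8.314×252/51.8 = 22.2 kPa.
Isothermal: T stays 252 K; PV = const ⇒ V₂ = 12.2 L, P₂ = 93.9 kPa.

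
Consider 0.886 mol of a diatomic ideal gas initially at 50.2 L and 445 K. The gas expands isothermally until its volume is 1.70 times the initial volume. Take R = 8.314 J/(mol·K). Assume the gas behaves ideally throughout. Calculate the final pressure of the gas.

P₁ = nRT₁/V₁ = 0.886×8.314×445/50.2 = 65.3 kPa.
Isothermal: T stays 445 K; PV = const ⇒ V₂ = 85.3 L, P₂ = 38.4 kPa.

38.4 kPa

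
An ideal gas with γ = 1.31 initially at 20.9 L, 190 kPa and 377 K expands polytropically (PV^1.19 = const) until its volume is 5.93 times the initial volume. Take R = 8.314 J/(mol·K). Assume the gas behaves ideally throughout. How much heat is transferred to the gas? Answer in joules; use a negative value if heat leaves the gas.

n = P₁V₁/(RT₁) = 190×20.9/(8.314×377) = 1.27 mol.
Polytropic n=1.19: T₂ = T₁(V₁/V₂)^(n−1) = 377×(0.169)^0.19 = 269 K; P₂ = P₁(V₁/V₂)^n = 22.8 kPa.
W = (P₁V₁−P₂V₂)/(n−1) = (190×20.9−22.8×124)/0.19 = 6000 J.
ΔU = nCvΔT = 1.27×26.8×(269−377) = -3680 J.
Q = ΔU + W = 2320 J.

2320 J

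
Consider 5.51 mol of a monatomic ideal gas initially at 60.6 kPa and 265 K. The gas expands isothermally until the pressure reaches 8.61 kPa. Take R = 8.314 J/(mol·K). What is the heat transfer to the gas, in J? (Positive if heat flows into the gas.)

23700 J

V₁ = nRT₁/P₁ = 5.51×8.314×265/60.6 = 200 L.
Isothermal: T stays 265 K; PV = const ⇒ V₂ = 1410 L, P₂ = 8.61 kPa.
ΔU = 0 (ideal gas, T constant).
W = nRT ln(V₂/V₁) = 5.51×8.314×265×ln(7.04) = 23700 J.
Q = ΔU + W = 23700 J.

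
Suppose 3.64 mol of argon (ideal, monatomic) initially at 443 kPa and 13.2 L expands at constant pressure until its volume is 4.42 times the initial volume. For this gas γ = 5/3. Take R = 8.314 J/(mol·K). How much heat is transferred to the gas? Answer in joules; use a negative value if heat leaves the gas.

50000 J

T₁ = P₁V₁/(nR) = 443×13.2/(3.64×8.314) = 193 K.
Isobaric: P stays 443 kPa; V/T = const ⇒ T₂ = 854 K, V₂ = 58.3 L.
W = PΔV = 443×(58.3−13.2) kPa·L = 20000 J.
ΔU = nCvΔT = 3.64×12.5×(854−193) = 30000 J.
Q = ΔU + W = nCpΔT = 50000 J.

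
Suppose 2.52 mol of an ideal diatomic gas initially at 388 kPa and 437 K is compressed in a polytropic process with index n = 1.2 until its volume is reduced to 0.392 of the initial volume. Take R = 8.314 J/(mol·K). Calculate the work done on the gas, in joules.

V₁ = nRT₁/P₁ = 2.52×8.314×437/388 = 23.6 L.
Polytropic n=1.2: T₂ = T₁(V₁/V₂)^(n−1) = 437×(2.55)^0.20 = 527 K; P₂ = P₁(V₁/V₂)^n = 1190 kPa.
W = (P₁V₁−P₂V₂)/(n−1) = (388×23.6−1190×9.25)/0.20 = -9430 J.
Work done on the gas = −W_by = 9430 J.

9430 J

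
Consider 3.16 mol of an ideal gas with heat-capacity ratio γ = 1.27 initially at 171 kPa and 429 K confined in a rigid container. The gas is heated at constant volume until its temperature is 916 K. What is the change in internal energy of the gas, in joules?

47400 J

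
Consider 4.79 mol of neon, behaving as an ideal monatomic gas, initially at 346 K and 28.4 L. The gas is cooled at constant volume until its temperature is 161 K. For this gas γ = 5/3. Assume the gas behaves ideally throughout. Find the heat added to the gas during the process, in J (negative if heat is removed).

P₁ = nRT₁/V₁ = 4.79×8.314×346/28.4 = 485 kPa.
Isochoric: V stays 28.4 L; P/T = const ⇒ T₂ = 161 K, P₂ = 226 kPa.
W = 0 (no volume change).
ΔU = nCvΔT = 4.79×12.5×(161−346) = -11100 J.
Q = ΔU = -11100 J.

-11100 J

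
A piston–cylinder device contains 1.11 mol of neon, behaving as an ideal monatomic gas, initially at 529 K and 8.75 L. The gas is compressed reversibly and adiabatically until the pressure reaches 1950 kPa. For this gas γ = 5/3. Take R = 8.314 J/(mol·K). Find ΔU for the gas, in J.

P₁ = nRT₁/V₁ = 1.11×8.314×529/8.75 = 558 kPa.
Adiabatic: T₂/T₁ = (P₂/P₁)^((γ−1)/γ) ⇒ T₂ = 529×(3.50)^0.400 = 873 K; V₂ = 4.13 L.
For an ideal gas ΔU = nCvΔT with Cv = (3/2)R = 12.5 J/(mol·K).
ΔU = 1.11×12.5×(873−529) = 4760 J.

4760 J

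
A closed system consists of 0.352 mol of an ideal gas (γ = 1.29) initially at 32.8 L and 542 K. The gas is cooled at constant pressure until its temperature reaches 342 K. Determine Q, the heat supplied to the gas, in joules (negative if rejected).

P₁ = nRT₁/V₁ = 0.352×8.314×542/32.8 = 48.4 kPa.
Isobaric: P stays 48.4 kPa; V/T = const ⇒ T₂ = 342 K, V₂ = 20.7 L.
W = PΔV = 48.4×(20.7−32.8) kPa·L = -585 J.
ΔU = nCvΔT = 0.352×28.7×(342−542) = -2020 J.
Q = ΔU + W = nCpΔT = -2600 J.

-2600 J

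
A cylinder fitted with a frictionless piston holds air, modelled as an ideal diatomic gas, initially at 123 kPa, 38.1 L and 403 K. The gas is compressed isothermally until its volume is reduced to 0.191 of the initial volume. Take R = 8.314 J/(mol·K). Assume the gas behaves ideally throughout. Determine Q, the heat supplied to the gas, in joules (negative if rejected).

-7760 J

n = P₁V₁/(RT₁) = 123×38.1/(8.314×403) = 1.40 mol.
Isothermal: T stays 403 K; PV = const ⇒ V₂ = 7.28 L, P₂ = 644 kPa.
ΔU = 0 (ideal gas, T constant).
W = nRT ln(V₂/V₁) = 1.40×8.314×403×ln(0.191) = -7760 J.
Q = ΔU + W = -7760 J.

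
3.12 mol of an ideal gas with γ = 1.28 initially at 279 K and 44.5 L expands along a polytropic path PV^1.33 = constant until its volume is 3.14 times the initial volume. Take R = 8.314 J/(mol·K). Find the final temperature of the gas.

P₁ = nRT₁/V₁ = 3.12×8.314×279/44.5 = 163 kPa.
Polytropic n=1.33: T₂ = T₁(V₁/V₂)^(n−1) = 279×(0.318)^0.33 = 191 K; P₂ = P₁(V₁/V₂)^n = 35.5 kPa.

191 K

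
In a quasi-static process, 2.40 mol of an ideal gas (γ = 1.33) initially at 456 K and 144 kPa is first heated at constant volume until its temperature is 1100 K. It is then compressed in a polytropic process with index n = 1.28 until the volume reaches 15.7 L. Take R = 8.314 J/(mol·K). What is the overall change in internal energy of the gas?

70700 J

V₁ = nRT₁/P₁ = 2.40×8.314×456/144 = 63.2 L.
Step 1 — Isochoric: V stays 63.2 L; P/T = const ⇒ T₂ = 1100 K, P₂ = 347 kPa.
W = 0 (no volume change).
ΔU = nCvΔT = 2.40×25.2×(1100−456) = 38900 J.
Q = ΔU = 38900 J.
State after step 1: P = 347 kPa, V = 63.2 L, T = 1100 K.
Step 2 — Polytropic n=1.28: T₂ = T₁(V₁/V₂)^(n−1) = 1100×(4.02)^0.28 = 1620 K; P₂ = P₁(V₁/V₂)^n = 2060 kPa.
W = (P₁V₁−P₂V₂)/(n−1) = (347×63.2−2060×15.7)/0.28 = -37400 J.
ΔU = nCvΔT = 2.40×25.2×(1620−1100) = 31700 J.
Q = ΔU + W = -5660 J.
Net over both steps: W = -37400 J, Q = 33300 J, ΔU = 70700 J.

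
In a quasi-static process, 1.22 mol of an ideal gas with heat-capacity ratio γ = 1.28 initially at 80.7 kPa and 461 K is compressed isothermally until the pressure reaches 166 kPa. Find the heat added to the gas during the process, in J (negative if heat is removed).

V₁ = nRT₁/P₁ = 1.22×8.314×461/80.7 = 57.9 L.
Isothermal: T stays 461 K; PV = const ⇒ V₂ = 28.2 L, P₂ = 166 kPa.
ΔU = 0 (ideal gas, T constant).
W = nRT ln(V₂/V₁) = 1.22×8.314×461×ln(0.486) = -3370 J.
Q = ΔU + W = -3370 J.

-3370 J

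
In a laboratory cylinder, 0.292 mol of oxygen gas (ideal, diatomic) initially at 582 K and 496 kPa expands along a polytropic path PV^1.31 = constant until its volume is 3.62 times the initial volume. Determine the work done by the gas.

1500 J

V₁ = nRT₁/P₁ = 0.292×8.314×582/496 = 2.85 L.
Polytropic n=1.31: T₂ = T₁(V₁/V₂)^(n−1) = 582×(0.276)^0.31 = 391 K; P₂ = P₁(V₁/V₂)^n = 92.0 kPa.
W = (P₁V₁−P₂V₂)/(n−1) = (496×2.85−92.0×10.3)/0.31 = 1500 J.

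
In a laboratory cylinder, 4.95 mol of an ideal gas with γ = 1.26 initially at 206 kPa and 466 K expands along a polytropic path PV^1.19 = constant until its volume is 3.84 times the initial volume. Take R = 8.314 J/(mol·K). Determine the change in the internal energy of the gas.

V₁ = nRT₁/P₁ = 4.95×8.314×466/206 = 93.1 L.
Polytropic n=1.19: T₂ = T₁(V₁/V₂)^(n−1) = 466×(0.260)^0.19 = 361 K; P₂ = P₁(V₁/V₂)^n = 41.5 kPa.
For an ideal gas ΔU = nCvΔT with Cv = R/(γ−1) = 32.0 J/(mol·K).
ΔU = 4.95×32.0×(361−466) = -16600 J.

-16600 J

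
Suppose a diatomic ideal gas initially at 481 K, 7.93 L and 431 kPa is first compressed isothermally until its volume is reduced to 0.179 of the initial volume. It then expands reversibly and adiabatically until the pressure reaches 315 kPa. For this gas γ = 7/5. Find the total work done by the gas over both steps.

n = P₁V₁/(RT₁) = 431×7.93/(8.314×481) = 0.855 mol.
Step 1 — Isothermal: T stays 481 K; PV = const ⇒ V₂ = 1.42 L, P₂ = 2410 kPa.
ΔU = 0 (ideal gas, T constant).
W = nRT ln(V₂/V₁) = 0.855×8.314×481×ln(0.179) = -5880 J.
Q = ΔU + W = -5880 J.
State after step 1: P = 2410 kPa, V = 1.42 L, T = 481 K.
Step 2 — Adiabatic: T₂/T₁ = (P₂/P₁)^((γ−1)/γ) ⇒ T₂ = 481×(0.131)^0.286 = 269 K; V₂ = 6.07 L.
ΔU = nCvΔT = 0.855×20.8×(269−481) = -3770 J.
Q = 0 for an adiabatic process, so W = −ΔU = 3770 J.
Net over both steps: W = -2110 J, Q = -5880 J, ΔU = -3770 J.

-2110 J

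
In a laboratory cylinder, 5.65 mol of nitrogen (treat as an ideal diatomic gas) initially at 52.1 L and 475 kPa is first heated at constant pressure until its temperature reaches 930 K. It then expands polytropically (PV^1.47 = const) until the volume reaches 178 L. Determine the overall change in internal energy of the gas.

18200 J

T₁ = P₁V₁/(nR) = 475×52.1/(5.65×8.314) = 527 K.
Step 1 — Isobaric: P stays 475 kPa; V/T = const ⇒ T₂ = 930 K, V₂ = 92.0 L.
W = PΔV = 475×(92.0−52.1) kPa·L = 18900 J.
ΔU = nCvΔT = 5.65×20.8×(930−527) = 47300 J.
Q = ΔU + W = nCpΔT = 66300 J.
State after step 1: P = 475 kPa, V = 92.0 L, T = 930 K.
Step 2 — Polytropic n=1.47: T₂ = T₁(V₁/V₂)^(n−1) = 930×(0.517)^0.47 = 682 K; P₂ = P₁(V₁/V₂)^n = 180 kPa.
W = (P₁V₁−P₂V₂)/(n−1) = (475×92.0−180×178)/0.47 = 24800 J.
ΔU = nCvΔT = 5.65×20.8×(682−930) = -29100 J.
Q = ΔU + W = -4340 J.
Net over both steps: W = 43700 J, Q = 61900 J, ΔU = 18200 J.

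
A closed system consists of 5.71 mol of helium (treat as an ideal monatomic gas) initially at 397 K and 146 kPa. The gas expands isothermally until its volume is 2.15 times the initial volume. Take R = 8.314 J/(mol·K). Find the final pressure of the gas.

V₁ = nRT₁/P₁ = 5.71×8.314×397/146 = 129 L.
Isothermal: T stays 397 K; PV = const ⇒ V₂ = 278 L, P₂ = 67.9 kPa.

67.9 kPa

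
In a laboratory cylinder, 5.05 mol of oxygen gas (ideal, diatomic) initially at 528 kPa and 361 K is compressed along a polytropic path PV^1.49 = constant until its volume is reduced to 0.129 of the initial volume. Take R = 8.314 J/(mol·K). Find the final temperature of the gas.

V₁ = nRT₁/P₁ = 5.05×8.314×361/528 = 28.7 L.
Polytropic n=1.49: T₂ = T₁(V₁/V₂)^(n−1) = 361×(7.75)^0.49 = 985 K; P₂ = P₁(V₁/V₂)^n = 11200 kPa.

985 K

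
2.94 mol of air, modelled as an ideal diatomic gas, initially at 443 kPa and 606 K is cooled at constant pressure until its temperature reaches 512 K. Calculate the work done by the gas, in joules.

-2300 J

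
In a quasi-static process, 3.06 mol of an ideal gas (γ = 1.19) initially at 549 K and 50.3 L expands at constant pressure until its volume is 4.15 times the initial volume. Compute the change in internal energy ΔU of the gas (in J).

232000 J

P₁ = nRT₁/V₁ = 3.06×8.314×549/50.3 = 278 kPa.
Isobaric: P stays 278 kPa; V/T = const ⇒ T₂ = 2280 K, V₂ = 209 L.
For an ideal gas ΔU = nCvΔT with Cv = R/(γ−1) = 43.8 J/(mol·K).
ΔU = 3.06×43.8×(2280−549) = 232000 J.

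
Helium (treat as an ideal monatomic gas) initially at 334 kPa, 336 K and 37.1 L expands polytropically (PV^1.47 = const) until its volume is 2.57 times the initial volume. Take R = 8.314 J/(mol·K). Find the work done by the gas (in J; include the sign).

9450 J

n = P₁V₁/(RT₁) = 334×37.1/(8.314×336) = 4.44 mol.
Polytropic n=1.47: T₂ = T₁(V₁/V₂)^(n−1) = 336×(0.389)^0.47 = 216 K; P₂ = P₁(V₁/V₂)^n = 83.4 kPa.
W = (P₁V₁−P₂V₂)/(n−1) = (334×37.1−83.4×95.3)/0.47 = 9450 J.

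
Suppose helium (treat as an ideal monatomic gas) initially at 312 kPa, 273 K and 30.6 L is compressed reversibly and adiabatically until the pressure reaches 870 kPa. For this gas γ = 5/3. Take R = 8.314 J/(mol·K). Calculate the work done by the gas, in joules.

n = P₁V₁/(RT₁) = 312×30.6/(8.314×273) = 4.21 mol.
Adiabatic: T₂/T₁ = (P₂/P₁)^((γ−1)/γ) ⇒ T₂ = 273×(2.79)^0.400 = 411 K; V₂ = 16.5 L.
ΔU = nCvΔT = 4.21×12.5×(411−273) = 7260 J.
Q = 0 for an adiabatic process, so W = −ΔU = -7260 J.

-7260 J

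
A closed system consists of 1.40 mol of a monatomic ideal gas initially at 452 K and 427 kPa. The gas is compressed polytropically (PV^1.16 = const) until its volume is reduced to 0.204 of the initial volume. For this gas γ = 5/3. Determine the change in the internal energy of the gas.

V₁ = nRT₁/P₁ = 1.40×8.314×452/427 = 12.3 L.
Polytropic n=1.16: T₂ = T₁(V₁/V₂)^(n−1) = 452×(4.90)^0.16 = 583 K; P₂ = P₁(V₁/V₂)^n = 2700 kPa.
For an ideal gas ΔU = nCvΔT with Cv = (3/2)R = 12.5 J/(mol·K).
ΔU = 1.40×12.5×(583−452) = 2290 J.

2290 J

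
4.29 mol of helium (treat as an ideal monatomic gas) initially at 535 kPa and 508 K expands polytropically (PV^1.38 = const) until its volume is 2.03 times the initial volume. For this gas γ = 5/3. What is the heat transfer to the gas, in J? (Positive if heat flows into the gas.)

V₁ = nRT₁/P₁ = 4.29×8.314×508/535 = 33.9 L.
Polytropic n=1.38: T₂ = T₁(V₁/V₂)^(n−1) = 508×(0.493)^0.38 = 388 K; P₂ = P₁(V₁/V₂)^n = 201 kPa.
W = (P₁V₁−P₂V₂)/(n−1) = (535×33.9−201×68.8)/0.38 = 11200 J.
ΔU = nCvΔT = 4.29×12.5×(388−508) = -6410 J.
Q = ΔU + W = 4840 J.

4840 J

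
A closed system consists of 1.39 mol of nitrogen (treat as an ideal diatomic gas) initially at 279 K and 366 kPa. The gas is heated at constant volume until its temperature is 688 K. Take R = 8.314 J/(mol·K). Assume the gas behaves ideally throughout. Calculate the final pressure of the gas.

V₁ = nRT₁/P₁ = 1.39×8.314×279/366 = 8.81 L.
Isochoric: V stays 8.81 L; P/T = const ⇒ T₂ = 688 K, P₂ = 903 kPa.

903 kPa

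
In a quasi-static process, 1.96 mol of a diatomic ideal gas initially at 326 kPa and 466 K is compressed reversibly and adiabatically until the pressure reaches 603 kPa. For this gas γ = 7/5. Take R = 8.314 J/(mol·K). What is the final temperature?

556 K

V₁ = nRT₁/P₁ = 1.96×8.314×466/326 = 23.3 L.
Adiabatic: T₂/T₁ = (P₂/P₁)^((γ−1)/γ) ⇒ T₂ = 466×(1.85)^0.286 = 556 K; V₂ = 15.0 L.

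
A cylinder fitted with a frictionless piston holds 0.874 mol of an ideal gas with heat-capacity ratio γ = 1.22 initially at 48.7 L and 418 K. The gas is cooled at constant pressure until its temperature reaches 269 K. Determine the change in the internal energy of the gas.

-4920 J

P₁ = nRT₁/V₁ = 0.874×8.314×418/48.7 = 62.4 kPa.
Isobaric: P stays 62.4 kPa; V/T = const ⇒ T₂ = 269 K, V₂ = 31.3 L.
For an ideal gas ΔU = nCvΔT with Cv = R/(γ−1) = 37.8 J/(mol·K).
ΔU = 0.874×37.8×(269−418) = -4920 J.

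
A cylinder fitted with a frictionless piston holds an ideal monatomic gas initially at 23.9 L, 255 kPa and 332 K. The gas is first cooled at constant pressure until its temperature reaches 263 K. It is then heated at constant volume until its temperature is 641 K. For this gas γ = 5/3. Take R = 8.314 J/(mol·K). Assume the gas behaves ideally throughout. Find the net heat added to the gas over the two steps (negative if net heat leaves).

n = P₁V₁/(RT₁) = 255×23.9/(8.314×332) = 2.21 mol.
Step 1 — Isobaric: P stays 255 kPa; V/T = const ⇒ T₂ = 263 K, V₂ = 18.9 L.
W = PΔV = 255×(18.9−23.9) kPa·L = -1270 J.
ΔU = nCvΔT = 2.21×12.5×(263−332) = -1900 J.
Q = ΔU + W = nCpΔT = -3170 J.
State after step 1: P = 255 kPa, V = 18.9 L, T = 263 K.
Step 2 — Isochoric: V stays 18.9 L; P/T = const ⇒ T₂ = 641 K, P₂ = 622 kPa.
W = 0 (no volume change).
ΔU = nCvΔT = 2.21×12.5×(641−263) = 10400 J.
Q = ΔU = 10400 J.
Net over both steps: W = -1270 J, Q = 7240 J, ΔU = 8510 J.

7240 J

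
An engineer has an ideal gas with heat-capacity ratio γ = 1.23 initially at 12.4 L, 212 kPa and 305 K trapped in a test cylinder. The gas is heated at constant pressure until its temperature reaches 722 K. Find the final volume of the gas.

Isobaric: P stays 212 kPa; V/T = const ⇒ T₂ = 722 K, V₂ = 29.4 L.

29.4 L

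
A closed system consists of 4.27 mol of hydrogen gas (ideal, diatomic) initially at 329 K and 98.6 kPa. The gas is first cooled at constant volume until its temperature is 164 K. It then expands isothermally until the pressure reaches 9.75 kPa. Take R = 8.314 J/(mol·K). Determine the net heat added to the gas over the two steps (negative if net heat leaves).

V₁ = nRT₁/P₁ = 4.27×8.314×329/98.6 = 118 L.
Step 1 — Isochoric: V stays 118 L; P/T = const ⇒ T₂ = 164 K, P₂ = 49.2 kPa.
W = 0 (no volume change).
ΔU = nCvΔT = 4.27×20.8×(164−329) = -14600 J.
Q = ΔU = -14600 J.
State after step 1: P = 49.2 kPa, V = 118 L, T = 164 K.
Step 2 — Isothermal: T stays 164 K; PV = const ⇒ V₂ = 597 L, P₂ = 9.75 kPa.
ΔU = 0 (ideal gas, T constant).
W = nRT ln(V₂/V₁) = 4.27×8.314×164×ln(5.04) = 9420 J.
Q = ΔU + W = 9420 J.
Net over both steps: W = 9420 J, Q = -5230 J, ΔU = -14600 J.

-5230 J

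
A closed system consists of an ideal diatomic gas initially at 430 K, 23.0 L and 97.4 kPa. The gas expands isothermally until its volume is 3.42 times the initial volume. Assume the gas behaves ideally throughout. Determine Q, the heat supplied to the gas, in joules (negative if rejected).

2750 J

n = P₁V₁/(RT₁) = 97.4×23.0/(8.314×430) = 0.627 mol.
Isothermal: T stays 430 K; PV = const ⇒ V₂ = 78.7 L, P₂ = 28.5 kPa.
ΔU = 0 (ideal gas, T constant).
W = nRT ln(V₂/V₁) = 0.627×8.314×430×ln(3.42) = 2750 J.
Q = ΔU + W = 2750 J.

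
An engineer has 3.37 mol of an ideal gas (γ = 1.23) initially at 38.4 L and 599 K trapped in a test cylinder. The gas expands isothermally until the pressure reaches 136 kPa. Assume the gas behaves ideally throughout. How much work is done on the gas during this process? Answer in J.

-19600 J

P₁ = nRT₁/V₁ = 3.37×8.314×599/38.4 = 437 kPa.
Isothermal: T stays 599 K; PV = const ⇒ V₂ = 123 L, P₂ = 136 kPa.
W = nRT ln(V₂/V₁) = 3.37×8.314×599×ln(3.21) = 19600 J.
Work done on the gas = −W_by = -19600 J.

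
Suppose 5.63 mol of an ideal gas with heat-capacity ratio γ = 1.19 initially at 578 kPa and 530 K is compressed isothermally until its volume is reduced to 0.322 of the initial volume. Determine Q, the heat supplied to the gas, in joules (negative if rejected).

V₁ = nRT₁/P₁ = 5.63×8.314×530/578 = 42.9 L.
Isothermal: T stays 530 K; PV = const ⇒ V₂ = 13.8 L, P₂ = 1800 kPa.
ΔU = 0 (ideal gas, T constant).
W = nRT ln(V₂/V₁) = 5.63×8.314×530×ln(0.322) = -28100 J.
Q = ΔU + W = -28100 J.

-28100 J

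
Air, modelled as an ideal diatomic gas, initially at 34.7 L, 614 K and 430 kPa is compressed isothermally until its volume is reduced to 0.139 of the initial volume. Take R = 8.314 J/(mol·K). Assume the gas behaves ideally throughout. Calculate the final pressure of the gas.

Isothermal: T stays 614 K; PV = const ⇒ V₂ = 4.82 L, P₂ = 3090 kPa.

3090 kPa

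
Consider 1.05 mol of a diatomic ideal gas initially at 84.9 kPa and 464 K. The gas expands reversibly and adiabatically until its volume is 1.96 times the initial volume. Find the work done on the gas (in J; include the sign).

V₁ = nRT₁/P₁ = 1.05×8.314×464/84.9 = 47.7 L.
Adiabatic: TV^(γ−1) = const ⇒ T₂ = 464×(0.510)^0.400 = 354 K; PV^γ = const ⇒ P₂ = 33.1 kPa.
ΔU = nCvΔT = 1.05×20.8×(354−464) = -2390 J.
Q = 0 for an adiabatic process, so W = −ΔU = 2390 J.
Work done on the gas = −W_by = -2390 J.

-2390 J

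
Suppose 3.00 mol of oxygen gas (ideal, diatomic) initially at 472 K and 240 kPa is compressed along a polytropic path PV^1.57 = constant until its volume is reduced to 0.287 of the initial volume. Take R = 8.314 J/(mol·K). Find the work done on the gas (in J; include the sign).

21400 J

V₁ = nRT₁/P₁ = 3.00×8.314×472/240 = 49.1 L.
Polytropic n=1.57: T₂ = T₁(V₁/V₂)^(n−1) = 472×(3.48)^0.57 = 962 K; P₂ = P₁(V₁/V₂)^n = 1700 kPa.
W = (P₁V₁−P₂V₂)/(n−1) = (240×49.1−1700×14.1)/0.57 = -21400 J.
Work done on the gas = −W_by = 21400 J.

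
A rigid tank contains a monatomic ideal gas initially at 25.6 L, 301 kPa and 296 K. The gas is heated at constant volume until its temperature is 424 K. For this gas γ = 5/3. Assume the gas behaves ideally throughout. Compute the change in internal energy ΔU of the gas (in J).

5000 J

n = P₁V₁/(RT₁) = 301×25.6/(8.314×296) = 3.13 mol.
Isochoric: V stays 25.6 L; P/T = const ⇒ T₂ = 424 K, P₂ = 431 kPa.
For an ideal gas ΔU = nCvΔT with Cv = (3/2)R = 12.5 J/(mol·K).
ΔU = 3.13×12.5×(424−296) = 5000 J.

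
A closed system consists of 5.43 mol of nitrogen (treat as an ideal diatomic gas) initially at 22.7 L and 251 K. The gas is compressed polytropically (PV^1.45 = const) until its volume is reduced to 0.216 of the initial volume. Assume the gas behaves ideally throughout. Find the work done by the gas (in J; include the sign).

-25000 J

P₁ = nRT₁/V₁ = 5.43×8.314×251/22.7 = 499 kPa.
Polytropic n=1.45: T₂ = T₁(V₁/V₂)^(n−1) = 251×(4.63)^0.45 = 500 K; P₂ = P₁(V₁/V₂)^n = 4610 kPa.
W = (P₁V₁−P₂V₂)/(n−1) = (499×22.7−4610×4.90)/0.45 = -25000 J.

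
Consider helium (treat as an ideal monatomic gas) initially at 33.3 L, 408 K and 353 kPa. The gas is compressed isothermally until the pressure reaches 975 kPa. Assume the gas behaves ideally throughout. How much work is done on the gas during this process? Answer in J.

n = P₁V₁/(RT₁) = 353×33.3/(8.314×408) = 3.47 mol.
Isothermal: T stays 408 K; PV = const ⇒ V₂ = 12.1 L, P₂ = 975 kPa.
W = nRT ln(V₂/V₁) = 3.47×8.314×408×ln(0.362) = -11900 J.
Work done on the gas = −W_by = 11900 J.

11900 J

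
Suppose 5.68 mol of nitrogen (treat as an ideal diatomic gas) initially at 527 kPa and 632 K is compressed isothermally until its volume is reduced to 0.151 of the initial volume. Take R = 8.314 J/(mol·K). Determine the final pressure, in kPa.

V₁ = nRT₁/P₁ = 5.68×8.314×632/527 = 56.6 L.
Isothermal: T stays 632 K; PV = const ⇒ V₂ = 8.55 L, P₂ = 3490 kPa.

3490 kPa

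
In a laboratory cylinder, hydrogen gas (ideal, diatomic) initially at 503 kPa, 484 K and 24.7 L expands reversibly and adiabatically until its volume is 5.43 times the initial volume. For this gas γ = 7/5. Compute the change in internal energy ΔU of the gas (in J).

-15300 J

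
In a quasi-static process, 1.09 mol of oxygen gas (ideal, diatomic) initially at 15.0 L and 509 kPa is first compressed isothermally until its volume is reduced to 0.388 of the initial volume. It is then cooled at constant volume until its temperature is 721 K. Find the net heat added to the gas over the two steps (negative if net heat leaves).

T₁ = P₁V₁/(nR) = 509×15.0/(1.09×8.314) = 843 K.
Step 1 — Isothermal: T stays 843 K; PV = const ⇒ V₂ = 5.82 L, P₂ = 1310 kPa.
ΔU = 0 (ideal gas, T constant).
W = nRT ln(V₂/V₁) = 1.09×8.314×843×ln(0.388) = -7230 J.
Q = ΔU + W = -7230 J.
State after step 1: P = 1310 kPa, V = 5.82 L, T = 843 K.
Step 2 — Isochoric: V stays 5.82 L; P/T = const ⇒ T₂ = 721 K, P₂ = 1120 kPa.
W = 0 (no volume change).
ΔU = nCvΔT = 1.09×20.8×(721−843) = -2750 J.
Q = ΔU = -2750 J.
Net over both steps: W = -7230 J, Q = -9980 J, ΔU = -2750 J.

-9980 J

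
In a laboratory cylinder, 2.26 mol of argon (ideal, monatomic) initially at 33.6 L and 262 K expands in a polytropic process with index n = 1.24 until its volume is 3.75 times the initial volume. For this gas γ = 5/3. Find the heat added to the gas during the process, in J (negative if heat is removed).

3570 J

P₁ = nRT₁/V₁ = 2.26×8.314×262/33.6 = 147 kPa.
Polytropic n=1.24: T₂ = T₁(V₁/V₂)^(n−1) = 262×(0.267)^0.24 = 191 K; P₂ = P₁(V₁/V₂)^n = 28.4 kPa.
W = (P₁V₁−P₂V₂)/(n−1) = (147×33.6−28.4×126)/0.24 = 5580 J.
ΔU = nCvΔT = 2.26×12.5×(191−262) = -2010 J.
Q = ΔU + W = 3570 J.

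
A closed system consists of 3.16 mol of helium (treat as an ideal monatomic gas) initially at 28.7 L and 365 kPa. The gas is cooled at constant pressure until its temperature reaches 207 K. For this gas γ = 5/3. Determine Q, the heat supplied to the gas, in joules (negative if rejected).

T₁ = P₁V₁/(nR) = 365×28.7/(3.16×8.314) = 399 K.
Isobaric: P stays 365 kPa; V/T = const ⇒ T₂ = 207 K, V₂ = 14.9 L.
W = PΔV = 365×(14.9−28.7) kPa·L = -5040 J.
ΔU = nCvΔT = 3.16×12.5×(207−399) = -7560 J.
Q = ΔU + W = nCpΔT = -12600 J.

-12600 J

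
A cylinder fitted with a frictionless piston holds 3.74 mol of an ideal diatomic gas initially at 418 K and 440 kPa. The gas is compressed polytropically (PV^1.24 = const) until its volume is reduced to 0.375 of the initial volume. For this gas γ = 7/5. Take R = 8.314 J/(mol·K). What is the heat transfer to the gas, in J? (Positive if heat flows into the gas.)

-5750 J

V₁ = nRT₁/P₁ = 3.74×8.314×418/440 = 29.5 L.
Polytropic n=1.24: T₂ = T₁(V₁/V₂)^(n−1) = 418×(2.67)^0.24 = 529 K; P₂ = P₁(V₁/V₂)^n = 1480 kPa.
W = (P₁V₁−P₂V₂)/(n−1) = (440×29.5−1480×11.1)/0.24 = -14400 J.
ΔU = nCvΔT = 3.74×20.8×(529−418) = 8620 J.
Q = ΔU + W = -5750 J.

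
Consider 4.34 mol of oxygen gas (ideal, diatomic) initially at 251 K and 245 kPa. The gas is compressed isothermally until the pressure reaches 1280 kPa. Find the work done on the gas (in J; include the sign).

15000 J

V₁ = nRT₁/P₁ = 4.34×8.314×251/245 = 37.0 L.
Isothermal: T stays 251 K; PV = const ⇒ V₂ = 7.08 L, P₂ = 1280 kPa.
W = nRT ln(V₂/V₁) = 4.34×8.314×251×ln(0.191) = -15000 J.
Work done on the gas = −W_by = 15000 J.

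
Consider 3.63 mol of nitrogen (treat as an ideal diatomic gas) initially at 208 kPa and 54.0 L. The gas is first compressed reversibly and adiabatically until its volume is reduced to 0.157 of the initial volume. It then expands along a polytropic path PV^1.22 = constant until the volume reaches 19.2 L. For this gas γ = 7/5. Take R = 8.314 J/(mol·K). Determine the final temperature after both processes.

652 K

T₁ = P₁V₁/(nR) = 208×54.0/(3.63×8.314) = 372 K.
Step 1 — Adiabatic: TV^(γ−1) = const ⇒ T₂ = 372×(6.37)^0.400 = 781 K; PV^γ = const ⇒ P₂ = 2780 kPa.
ΔU = nCvΔT = 3.63×20.8×(781−372) = 30800 J.
Q = 0 for an adiabatic process, so W = −ΔU = -30800 J.
State after step 1: P = 2780 kPa, V = 8.48 L, T = 781 K.
Step 2 — Polytropic n=1.22: T₂ = T₁(V₁/V₂)^(n−1) = 781×(0.442)^0.22 = 652 K; P₂ = P₁(V₁/V₂)^n = 1020 kPa.
W = (P₁V₁−P₂V₂)/(n−1) = (2780×8.48−1020×19.2)/0.22 = 17600 J.
ΔU = nCvΔT = 3.63×20.8×(652−781) = -9690 J.
Q = ΔU + W = 7930 J.
Net over both steps: W = -13200 J, Q = 7930 J, ΔU = 21100 J.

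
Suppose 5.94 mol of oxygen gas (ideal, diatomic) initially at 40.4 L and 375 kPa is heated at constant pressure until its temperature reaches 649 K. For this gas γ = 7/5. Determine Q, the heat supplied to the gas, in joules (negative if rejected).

59200 J

T₁ = P₁V₁/(nR) = 375×40.4/(5.94×8.314) = 307 K.
Isobaric: P stays 375 kPa; V/T = const ⇒ T₂ = 649 K, V₂ = 85.5 L.
W = PΔV = 375×(85.5−40.4) kPa·L = 16900 J.
ΔU = nCvΔT = 5.94×20.8×(649−307) = 42300 J.
Q = ΔU + W = nCpΔT = 59200 J.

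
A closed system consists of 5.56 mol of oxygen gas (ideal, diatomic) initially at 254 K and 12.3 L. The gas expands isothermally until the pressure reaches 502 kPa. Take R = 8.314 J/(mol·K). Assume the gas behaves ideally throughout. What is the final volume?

P₁ = nRT₁/V₁ = 5.56×8.314×254/12.3 = 955 kPa.
Isothermal: T stays 254 K; PV = const ⇒ V₂ = 23.4 L, P₂ = 502 kPa.

23.4 L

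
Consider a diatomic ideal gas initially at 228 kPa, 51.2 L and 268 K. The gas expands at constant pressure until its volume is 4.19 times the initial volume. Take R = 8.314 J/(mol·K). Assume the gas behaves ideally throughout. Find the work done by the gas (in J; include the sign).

37200 J

n = P₁V₁/(RT₁) = 228×51.2/(8.314×268) = 5.24 mol.
Isobaric: P stays 228 kPa; V/T = const ⇒ T₂ = 1120 K, V₂ = 215 L.
W = PΔV = 228×(215−51.2) kPa·L = 37200 J.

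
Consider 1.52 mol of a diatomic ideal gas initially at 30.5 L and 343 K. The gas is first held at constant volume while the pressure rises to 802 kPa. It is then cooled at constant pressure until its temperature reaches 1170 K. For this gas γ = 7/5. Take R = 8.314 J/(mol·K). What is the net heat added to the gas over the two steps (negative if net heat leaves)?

16500 J

P₁ = nRT₁/V₁ = 1.52×8.314×343/30.5 = 142 kPa.
Step 1 — Isochoric: V stays 30.5 L; P/T = const ⇒ T₂ = 1940 K, P₂ = 802 kPa.
W = 0 (no volume change).
ΔU = nCvΔT = 1.52×20.8×(1940−343) = 50300 J.
Q = ΔU = 50300 J.
State after step 1: P = 802 kPa, V = 30.5 L, T = 1940 K.
Step 2 — Isobaric: P stays 802 kPa; V/T = const ⇒ T₂ = 1170 K, V₂ = 18.4 L.
W = PΔV = 802×(18.4−30.5) kPa·L = -9680 J.
ΔU = nCvΔT = 1.52×20.8×(1170−1940) = -24200 J.
Q = ΔU + W = nCpΔT = -33900 J.
Net over both steps: W = -9680 J, Q = 16500 J, ΔU = 26100 J.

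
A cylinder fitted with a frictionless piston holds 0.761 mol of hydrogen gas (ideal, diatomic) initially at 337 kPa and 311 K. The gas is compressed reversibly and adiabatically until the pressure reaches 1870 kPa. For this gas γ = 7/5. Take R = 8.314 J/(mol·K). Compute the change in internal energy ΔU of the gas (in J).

3110 J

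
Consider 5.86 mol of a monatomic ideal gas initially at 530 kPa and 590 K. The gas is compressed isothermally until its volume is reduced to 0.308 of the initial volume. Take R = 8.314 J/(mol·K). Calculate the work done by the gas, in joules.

-33900 J

V₁ = nRT₁/P₁ = 5.86×8.314×590/530 = 54.2 L.
Isothermal: T stays 590 K; PV = const ⇒ V₂ = 16.7 L, P₂ = 1720 kPa.
W = nRT ln(V₂/V₁) = 5.86×8.314×590×ln(0.308) = -33900 J.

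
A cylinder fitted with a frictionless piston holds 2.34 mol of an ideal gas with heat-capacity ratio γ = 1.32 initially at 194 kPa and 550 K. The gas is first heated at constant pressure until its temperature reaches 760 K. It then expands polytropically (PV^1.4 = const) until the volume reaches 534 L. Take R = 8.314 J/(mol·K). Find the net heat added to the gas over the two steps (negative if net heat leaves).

11900 J

V₁ = nRT₁/P₁ = 2.34×8.314×550/194 = 55.2 L.
Step 1 — Isobaric: P stays 194 kPa; V/T = const ⇒ T₂ = 760 K, V₂ = 76.2 L.
W = PΔV = 194×(76.2−55.2) kPa·L = 4090 J.
ΔU = nCvΔT = 2.34×26.0×(760−550) = 12800 J.
Q = ΔU + W = nCpΔT = 16900 J.
State after step 1: P = 194 kPa, V = 76.2 L, T = 760 K.
Step 2 — Polytropic n=1.4: T₂ = T₁(V₁/V₂)^(n−1) = 760×(0.143)^0.40 = 349 K; P₂ = P₁(V₁/V₂)^n = 12.7 kPa.
W = (P₁V₁−P₂V₂)/(n−1) = (194×76.2−12.7×534)/0.40 = 20000 J.
ΔU = nCvΔT = 2.34×26.0×(349−760) = -25000 J.
Q = ΔU + W = -5000 J.
Net over both steps: W = 24100 J, Q = 11900 J, ΔU = -12200 J.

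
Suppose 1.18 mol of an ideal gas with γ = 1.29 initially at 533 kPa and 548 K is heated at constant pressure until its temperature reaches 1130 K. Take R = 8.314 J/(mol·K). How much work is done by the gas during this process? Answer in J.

5710 J

V₁ = nRT₁/P₁ = 1.18×8.314×548/533 = 10.1 L.
Isobaric: P stays 533 kPa; V/T = const ⇒ T₂ = 1130 K, V₂ = 20.8 L.
W = PΔV = 533×(20.8−10.1) kPa·L = 5710 J.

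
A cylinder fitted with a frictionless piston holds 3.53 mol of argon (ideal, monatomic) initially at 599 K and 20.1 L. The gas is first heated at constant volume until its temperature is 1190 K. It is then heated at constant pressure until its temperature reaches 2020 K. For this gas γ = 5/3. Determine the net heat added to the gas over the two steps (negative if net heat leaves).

86900 J

P₁ = nRT₁/V₁ = 3.53×8.314×599/20.1 = 875 kPa.
Step 1 — Isochoric: V stays 20.1 L; P/T = const ⇒ T₂ = 1190 K, P₂ = 1740 kPa.
W = 0 (no volume change).
ΔU = nCvΔT = 3.53×12.5×(1190−599) = 26000 J.
Q = ΔU = 26000 J.
State after step 1: P = 1740 kPa, V = 20.1 L, T = 1190 K.
Step 2 — Isobaric: P stays 1740 kPa; V/T = const ⇒ T₂ = 2020 K, V₂ = 34.1 L.
W = PΔV = 1740×(34.1−20.1) kPa·L = 24400 J.
ΔU = nCvΔT = 3.53×12.5×(2020−1190) = 36500 J.
Q = ΔU + W = nCpΔT = 60900 J.
Net over both steps: W = 24400 J, Q = 86900 J, ΔU = 62600 J.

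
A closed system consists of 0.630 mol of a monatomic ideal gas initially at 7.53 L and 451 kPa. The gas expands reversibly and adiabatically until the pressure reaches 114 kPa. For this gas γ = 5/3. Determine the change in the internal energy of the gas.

T₁ = P₁V₁/(nR) = 451×7.53/(0.630×8.314) = 648 K.
Adiabatic: T₂/T₁ = (P₂/P₁)^((γ−1)/γ) ⇒ T₂ = 648×(0.253)^0.400 = 374 K; V₂ = 17.2 L.
For an ideal gas ΔU = nCvΔT with Cv = (3/2)R = 12.5 J/(mol·K).
ΔU = 0.630×12.5×(374−648) = -2160 J.

-2160 J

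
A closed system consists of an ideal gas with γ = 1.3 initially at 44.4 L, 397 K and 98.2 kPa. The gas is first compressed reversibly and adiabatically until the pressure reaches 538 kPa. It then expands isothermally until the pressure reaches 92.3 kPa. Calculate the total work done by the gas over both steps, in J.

n = P₁V₁/(RT₁) = 98.2×44.4/(8.314×397) = 1.32 mol.
Step 1 — Adiabatic: T₂/T₁ = (P₂/P₁)^((γ−1)/γ) ⇒ T₂ = 397×(5.48)^0.231 = 588 K; V₂ = 12.0 L.
ΔU = nCvΔT = 1.32×27.7×(588−397) = 6990 J.
Q = 0 for an adiabatic process, so W = −ΔU = -6990 J.
State after step 1: P = 538 kPa, V = 12.0 L, T = 588 K.
Step 2 — Isothermal: T stays 588 K; PV = const ⇒ V₂ = 69.9 L, P₂ = 92.3 kPa.
ΔU = 0 (ideal gas, T constant).
W = nRT ln(V₂/V₁) = 1.32×8.314×588×ln(5.83) = 11400 J.
Q = ΔU + W = 11400 J.
Net over both steps: W = 4390 J, Q = 11400 J, ΔU = 6990 J.

4390 J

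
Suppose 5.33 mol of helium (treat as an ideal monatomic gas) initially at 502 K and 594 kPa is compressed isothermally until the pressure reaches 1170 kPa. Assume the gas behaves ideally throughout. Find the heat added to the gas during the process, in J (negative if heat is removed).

V₁ = nRT₁/P₁ = 5.33×8.314×502/594 = 37.5 L.
Isothermal: T stays 502 K; PV = const ⇒ V₂ = 19.0 L, P₂ = 1170 kPa.
ΔU = 0 (ideal gas, T constant).
W = nRT ln(V₂/V₁) = 5.33×8.314×502×ln(0.508) = -15100 J.
Q = ΔU + W = -15100 J.

-15100 J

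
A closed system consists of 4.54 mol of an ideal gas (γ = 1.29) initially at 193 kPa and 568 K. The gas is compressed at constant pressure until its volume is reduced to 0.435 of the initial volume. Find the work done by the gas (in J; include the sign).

-12100 J

V₁ = nRT₁/P₁ = 4.54×8.314×568/193 = 111 L.
Isobaric: P stays 193 kPa; V/T = const ⇒ T₂ = 247 K, V₂ = 48.3 L.
W = PΔV = 193×(48.3−111) kPa·L = -12100 J.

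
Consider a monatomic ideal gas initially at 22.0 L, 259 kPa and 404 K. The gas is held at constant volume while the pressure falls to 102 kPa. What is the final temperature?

Isochoric: V stays 22.0 L; P/T = const ⇒ T₂ = 159 K, P₂ = 102 kPa.

159 K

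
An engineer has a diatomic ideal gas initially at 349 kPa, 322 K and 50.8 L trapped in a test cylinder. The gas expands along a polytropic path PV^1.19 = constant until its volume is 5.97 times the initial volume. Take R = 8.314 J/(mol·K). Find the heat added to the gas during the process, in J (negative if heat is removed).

n = P₁V₁/(RT₁) = 349×50.8/(8.314×322) = 6.62 mol.
Polytropic n=1.19: T₂ = T₁(V₁/V₂)^(n−1) = 322×(0.168)^0.19 = 229 K; P₂ = P₁(V₁/V₂)^n = 41.6 kPa.
W = (P₁V₁−P₂V₂)/(n−1) = (349×50.8−41.6×303)/0.19 = 26900 J.
ΔU = nCvΔT = 6.62×20.8×(229−322) = -12800 J.
Q = ΔU + W = 14100 J.

14100 J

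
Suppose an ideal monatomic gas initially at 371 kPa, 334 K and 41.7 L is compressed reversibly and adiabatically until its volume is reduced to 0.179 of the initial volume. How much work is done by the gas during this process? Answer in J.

-49900 J

n = P₁V₁/(RT₁) = 371×41.7/(8.314×334) = 5.57 mol.
Adiabatic: TV^(γ−1) = const ⇒ T₂ = 334×(5.59)^0.667 = 1050 K; PV^γ = const ⇒ P₂ = 6530 kPa.
ΔU = nCvΔT = 5.57×12.5×(1050−334) = 49900 J.
Q = 0 for an adiabatic process, so W = −ΔU = -49900 J.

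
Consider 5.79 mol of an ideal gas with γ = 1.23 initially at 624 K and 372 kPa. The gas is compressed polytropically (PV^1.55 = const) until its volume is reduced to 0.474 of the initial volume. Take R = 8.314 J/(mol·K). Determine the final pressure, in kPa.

1180 kPa

V₁ = nRT₁/P₁ = 5.79×8.314×624/372 = 80.7 L.
Polytropic n=1.55: T₂ = T₁(V₁/V₂)^(n−1) = 624×(2.11)^0.55 = 941 K; P₂ = P₁(V₁/V₂)^n = 1180 kPa.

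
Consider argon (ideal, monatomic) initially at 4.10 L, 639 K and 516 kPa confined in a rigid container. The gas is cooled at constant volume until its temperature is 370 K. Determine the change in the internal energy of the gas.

-1340 J

n = P₁V₁/(RT₁) = 516×4.10/(8.314×639) = 0.398 mol.
Isochoric: V stays 4.10 L; P/T = const ⇒ T₂ = 370 K, P₂ = 299 kPa.
For an ideal gas ΔU = nCvΔT with Cv = (3/2)R = 12.5 J/(mol·K).
ΔU = 0.398×12.5×(370−639) = -1340 J.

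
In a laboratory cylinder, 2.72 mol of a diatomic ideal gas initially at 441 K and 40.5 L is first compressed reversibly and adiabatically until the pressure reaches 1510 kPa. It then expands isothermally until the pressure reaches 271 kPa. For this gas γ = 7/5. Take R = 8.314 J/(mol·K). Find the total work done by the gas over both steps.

P₁ = nRT₁/V₁ = 2.72×8.314×441/40.5 = 246 kPa.
Step 1 — Adiabatic: T₂/T₁ = (P₂/P₁)^((γ−1)/γ) ⇒ T₂ = 441×(6.13)^0.286 = 740 K; V₂ = 11.1 L.
ΔU = nCvΔT = 2.72×20.8×(740−441) = 16900 J.
Q = 0 for an adiabatic process, so W = −ΔU = -16900 J.
State after step 1: P = 1510 kPa, V = 11.1 L, T = 740 K.
Step 2 — Isothermal: T stays 740 K; PV = const ⇒ V₂ = 61.8 L, P₂ = 271 kPa.
ΔU = 0 (ideal gas, T constant).
W = nRT ln(V₂/V₁) = 2.72×8.314×740×ln(5.57) = 28800 J.
Q = ΔU + W = 28800 J.
Net over both steps: W = 11800 J, Q = 28800 J, ΔU = 16900 J.

11800 J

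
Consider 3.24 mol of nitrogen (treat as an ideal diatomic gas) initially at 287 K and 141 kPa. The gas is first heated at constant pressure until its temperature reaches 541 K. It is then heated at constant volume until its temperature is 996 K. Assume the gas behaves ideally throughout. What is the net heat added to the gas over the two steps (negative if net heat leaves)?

54600 J

V₁ = nRT₁/P₁ = 3.24×8.314×287/141 = 54.8 L.
Step 1 — Isobaric: P stays 141 kPa; V/T = const ⇒ T₂ = 541 K, V₂ = 103 L.
W = PΔV = 141×(103−54.8) kPa·L = 6840 J.
ΔU = nCvΔT = 3.24×20.8×(541−287) = 17100 J.
Q = ΔU + W = nCpΔT = 23900 J.
State after step 1: P = 141 kPa, V = 103 L, T = 541 K.
Step 2 — Isochoric: V stays 103 L; P/T = const ⇒ T₂ = 996 K, P₂ = 260 kPa.
W = 0 (no volume change).
ΔU = nCvΔT = 3.24×20.8×(996−541) = 30600 J.
Q = ΔU = 30600 J.
Net over both steps: W = 6840 J, Q = 54600 J, ΔU = 47700 J.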